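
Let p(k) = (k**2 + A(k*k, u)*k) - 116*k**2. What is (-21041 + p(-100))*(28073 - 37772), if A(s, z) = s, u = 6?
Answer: 21056926659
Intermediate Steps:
p(k) = k**3 - 115*k**2 (p(k) = (k**2 + (k*k)*k) - 116*k**2 = (k**2 + k**2*k) - 116*k**2 = (k**2 + k**3) - 116*k**2 = k**3 - 115*k**2)
(-21041 + p(-100))*(28073 - 37772) = (-21041 + (-100)**2*(-115 - 100))*(28073 - 37772) = (-21041 + 10000*(-215))*(-9699) = (-21041 - 2150000)*(-9699) = -2171041*(-9699) = 21056926659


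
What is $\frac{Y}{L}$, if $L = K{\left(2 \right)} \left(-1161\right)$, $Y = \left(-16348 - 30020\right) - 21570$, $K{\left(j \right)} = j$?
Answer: $\frac{11323}{387} \approx 29.258$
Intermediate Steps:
$Y = -67938$ ($Y = -46368 - 21570 = -67938$)
$L = -2322$ ($L = 2 \left(-1161\right) = -2322$)
$\frac{Y}{L} = - \frac{67938}{-2322} = \left(-67938\right) \left(- \frac{1}{2322}\right) = \frac{11323}{387}$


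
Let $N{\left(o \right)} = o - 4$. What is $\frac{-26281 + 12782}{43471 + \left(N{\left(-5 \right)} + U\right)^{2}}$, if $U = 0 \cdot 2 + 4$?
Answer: $- \frac{13499}{43496} \approx -0.31035$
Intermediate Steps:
$N{\left(o \right)} = -4 + o$ ($N{\left(o \right)} = o - 4 = -4 + o$)
$U = 4$ ($U = 0 + 4 = 4$)
$\frac{-26281 + 12782}{43471 + \left(N{\left(-5 \right)} + U\right)^{2}} = \frac{-26281 + 12782}{43471 + \left(\left(-4 - 5\right) + 4\right)^{2}} = - \frac{13499}{43471 + \left(-9 + 4\right)^{2}} = - \frac{13499}{43471 + \left(-5\right)^{2}} = - \frac{13499}{43471 + 25} = - \frac{13499}{43496}$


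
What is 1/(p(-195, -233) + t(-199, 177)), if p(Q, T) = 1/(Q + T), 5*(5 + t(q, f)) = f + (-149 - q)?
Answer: 2140/86451 ≈ 0.024754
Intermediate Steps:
t(q, f) = -174/5 - q/5 + f/5 (t(q, f) = -5 + (f + (-149 - q))/5 = -5 + (-149 + f - q)/5 = -5 + (-149/5 - q/5 + f/5) = -174/5 - q/5 + f/5)
1/(p(-195, -233) + t(-199, 177)) = 1/(1/(-195 - 233) + (-174/5 - ⅕*(-199) + (⅕)*177)) = 1/(1/(-428) + (-174/5 + 199/5 + 177/5)) = 1/(-1/428 + 202/5) = 1/(86451/2140) = 2140/86451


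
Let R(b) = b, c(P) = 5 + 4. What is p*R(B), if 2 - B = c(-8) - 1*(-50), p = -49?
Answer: 2793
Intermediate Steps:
c(P) = 9
B = -57 (B = 2 - (9 - 1*(-50)) = 2 - (9 + 50) = 2 - 1*59 = 2 - 59 = -57)
p*R(B) = -49*(-57) = 2793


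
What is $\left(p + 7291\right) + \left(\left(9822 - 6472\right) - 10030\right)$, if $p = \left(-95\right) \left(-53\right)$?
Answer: $5646$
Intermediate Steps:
$p = 5035$
$\left(p + 7291\right) + \left(\left(9822 - 6472\right) - 10030\right) = \left(5035 + 7291\right) + \left(\left(9822 - 6472\right) - 10030\right) = 12326 + \left(3350 - 10030\right) = 12326 - 6680 = 5646$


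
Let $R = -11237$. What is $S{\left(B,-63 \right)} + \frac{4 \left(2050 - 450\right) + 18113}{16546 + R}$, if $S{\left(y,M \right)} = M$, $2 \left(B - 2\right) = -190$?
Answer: $- \frac{309954}{5309} \approx -58.383$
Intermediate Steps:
$B = -93$ ($B = 2 + \frac{1}{2} \left(-190\right) = 2 - 95 = -93$)
$S{\left(B,-63 \right)} + \frac{4 \left(2050 - 450\right) + 18113}{16546 + R} = -63 + \frac{4 \left(2050 - 450\right) + 18113}{16546 - 11237} = -63 + \frac{4 \left(2050 - 450\right) + 18113}{5309} = -63 + \left(4 \cdot 1600 + 18113\right) \frac{1}{5309} = -63 + \left(6400 + 18113\right) \frac{1}{5309} = -63 + 24513 \cdot \frac{1}{5309} = -63 + \frac{24513}{5309} = - \frac{309954}{5309}$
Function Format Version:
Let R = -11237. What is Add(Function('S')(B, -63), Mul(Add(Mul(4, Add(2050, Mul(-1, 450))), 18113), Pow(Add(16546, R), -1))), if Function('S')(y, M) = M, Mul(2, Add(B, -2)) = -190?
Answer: Rational(-309954, 5309) ≈ -58.383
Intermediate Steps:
B = -93 (B = Add(2, Mul(Rational(1, 2), -190)) = Add(2, -95) = -93)
Add(Function('S')(B, -63), Mul(Add(Mul(4, Add(2050, Mul(-1, 450))), 18113), Pow(Add(16546, R), -1))) = Add(-63, Mul(Add(Mul(4, Add(2050, Mul(-1, 450))), 18113), Pow(Add(16546, -11237), -1))) = Add(-63, Mul(Add(Mul(4, Add(2050, -450)), 18113), Pow(5309, -1))) = Add(-63, Mul(Add(Mul(4, 1600), 18113), Rational(1, 5309))) = Add(-63, Mul(Add(6400, 18113), Rational(1, 5309))) = Add(-63, Mul(24513, Rational(1, 5309))) = Add(-63, Rational(24513, 5309)) = Rational(-309954, 5309)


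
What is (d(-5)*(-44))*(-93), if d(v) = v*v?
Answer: 102300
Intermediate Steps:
d(v) = v²
(d(-5)*(-44))*(-93) = ((-5)²*(-44))*(-93) = (25*(-44))*(-93) = -1100*(-93) = 102300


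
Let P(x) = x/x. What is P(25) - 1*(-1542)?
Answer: 1543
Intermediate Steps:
P(x) = 1
P(25) - 1*(-1542) = 1 - 1*(-1542) = 1 + 1542 = 1543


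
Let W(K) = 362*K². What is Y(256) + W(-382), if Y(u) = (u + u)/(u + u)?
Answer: 52824489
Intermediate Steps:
Y(u) = 1 (Y(u) = (2*u)/((2*u)) = (2*u)*(1/(2*u)) = 1)
Y(256) + W(-382) = 1 + 362*(-382)² = 1 + 362*145924 = 1 + 52824488 = 52824489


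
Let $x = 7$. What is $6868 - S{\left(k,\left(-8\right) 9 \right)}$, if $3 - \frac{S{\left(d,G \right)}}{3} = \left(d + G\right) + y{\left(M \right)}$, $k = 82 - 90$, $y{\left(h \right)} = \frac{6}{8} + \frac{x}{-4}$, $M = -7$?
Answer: $6616$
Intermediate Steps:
$y{\left(h \right)} = -1$ ($y{\left(h \right)} = \frac{6}{8} + \frac{7}{-4} = 6 \cdot \frac{1}{8} + 7 \left(- \frac{1}{4}\right) = \frac{3}{4} - \frac{7}{4} = -1$)
$k = -8$
$S{\left(d,G \right)} = 12 - 3 G - 3 d$ ($S{\left(d,G \right)} = 9 - 3 \left(\left(d + G\right) - 1\right) = 9 - 3 \left(\left(G + d\right) - 1\right) = 9 - 3 \left(-1 + G + d\right) = 9 - \left(-3 + 3 G + 3 d\right) = 12 - 3 G - 3 d$)
$6868 - S{\left(k,\left(-8\right) 9 \right)} = 6868 - \left(12 - 3 \left(\left(-8\right) 9\right) - -24\right) = 6868 - \left(12 - -216 + 24\right) = 6868 - \left(12 + 216 + 24\right) = 6868 - 252 = 6616$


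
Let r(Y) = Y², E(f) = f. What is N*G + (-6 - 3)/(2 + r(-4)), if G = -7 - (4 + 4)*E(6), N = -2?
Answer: 219/2 ≈ 109.50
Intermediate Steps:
G = -55 (G = -7 - (4 + 4)*6 = -7 - 8*6 = -7 - 1*48 = -7 - 48 = -55)
N*G + (-6 - 3)/(2 + r(-4)) = -2*(-55) + (-6 - 3)/(2 + (-4)²) = 110 - 9/(2 + 16) = 110 - 9/18 = 110 - 9*1/18 = 110 - ½ = 219/2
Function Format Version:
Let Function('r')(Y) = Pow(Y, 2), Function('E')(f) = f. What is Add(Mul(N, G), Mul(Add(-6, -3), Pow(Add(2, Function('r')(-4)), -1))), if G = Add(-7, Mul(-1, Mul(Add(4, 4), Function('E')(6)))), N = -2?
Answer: Rational(219, 2) ≈ 109.50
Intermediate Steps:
G = -55 (G = Add(-7, Mul(-1, Mul(Add(4, 4), 6))) = Add(-7, Mul(-1, Mul(8, 6))) = Add(-7, Mul(-1, 48)) = Add(-7, -48) = -55)
Add(Mul(N, G), Mul(Add(-6, -3), Pow(Add(2, Function('r')(-4)), -1))) = Add(Mul(-2, -55), Mul(Add(-6, -3), Pow(Add(2, Pow(-4, 2)), -1))) = Add(110, Mul(-9, Pow(Add(2, 16), -1))) = Add(110, Mul(-9, Pow(18, -1))) = Add(110, Mul(-9, Rational(1, 18))) = Add(110, Rational(-1, 2)) = Rational(219, 2)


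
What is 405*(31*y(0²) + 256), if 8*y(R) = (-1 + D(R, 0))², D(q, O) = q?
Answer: 841995/8 ≈ 1.0525e+5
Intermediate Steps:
y(R) = (-1 + R)²/8
405*(31*y(0²) + 256) = 405*(31*((-1 + 0²)²/8) + 256) = 405*(31*((-1 + 0)²/8) + 256) = 405*(31*((⅛)*(-1)²) + 256) = 405*(31*((⅛)*1) + 256) = 405*(31*(⅛) + 256) = 405*(31/8 + 256) = 405*(2079/8) = 841995/8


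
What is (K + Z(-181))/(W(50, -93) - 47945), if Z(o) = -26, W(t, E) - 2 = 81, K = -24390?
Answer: 12208/23931 ≈ 0.51013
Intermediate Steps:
W(t, E) = 83 (W(t, E) = 2 + 81 = 83)
(K + Z(-181))/(W(50, -93) - 47945) = (-24390 - 26)/(83 - 47945) = -24416/(-47862) = -24416*(-1/47862) = 12208/23931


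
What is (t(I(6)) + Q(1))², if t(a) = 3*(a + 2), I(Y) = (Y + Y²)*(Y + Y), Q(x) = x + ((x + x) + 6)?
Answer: 2331729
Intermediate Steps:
Q(x) = 6 + 3*x (Q(x) = x + (2*x + 6) = x + (6 + 2*x) = 6 + 3*x)
I(Y) = 2*Y*(Y + Y²) (I(Y) = (Y + Y²)*(2*Y) = 2*Y*(Y + Y²))
t(a) = 6 + 3*a (t(a) = 3*(2 + a) = 6 + 3*a)
(t(I(6)) + Q(1))² = ((6 + 3*(2*6²*(1 + 6))) + (6 + 3*1))² = ((6 + 3*(2*36*7)) + (6 + 3))² = ((6 + 3*504) + 9)² = ((6 + 1512) + 9)² = (1518 + 9)² = 1527² = 2331729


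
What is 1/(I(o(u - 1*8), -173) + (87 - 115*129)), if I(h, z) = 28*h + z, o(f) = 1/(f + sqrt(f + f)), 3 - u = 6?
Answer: -2134011/31846174583 + 28*I*sqrt(22)/31846174583 ≈ -6.701e-5 + 4.1239e-9*I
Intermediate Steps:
u = -3 (u = 3 - 1*6 = 3 - 6 = -3)
o(f) = 1/(f + sqrt(2)*sqrt(f)) (o(f) = 1/(f + sqrt(2*f)) = 1/(f + sqrt(2)*sqrt(f)))
I(h, z) = z + 28*h
1/(I(o(u - 1*8), -173) + (87 - 115*129)) = 1/((-173 + 28/((-3 - 1*8) + sqrt(2)*sqrt(-3 - 1*8))) + (87 - 115*129)) = 1/((-173 + 28/((-3 - 8) + sqrt(2)*sqrt(-3 - 8))) + (87 - 14835)) = 1/((-173 + 28/(-11 + sqrt(2)*sqrt(-11))) - 14748) = 1/((-173 + 28/(-11 + sqrt(2)*(I*sqrt(11)))) - 14748) = 1/((-173 + 28/(-11 + I*sqrt(22))) - 14748) = 1/(-14921 + 28/(-11 + I*sqrt(22)))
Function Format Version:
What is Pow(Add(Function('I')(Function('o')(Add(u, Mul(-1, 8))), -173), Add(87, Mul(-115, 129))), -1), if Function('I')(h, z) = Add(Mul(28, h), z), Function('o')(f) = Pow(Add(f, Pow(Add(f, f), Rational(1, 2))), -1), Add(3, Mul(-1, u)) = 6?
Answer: Add(Rational(-2134011, 31846174583), Mul(Rational(28, 31846174583), I, Pow(22, Rational(1, 2)))) ≈ Add(-6.7010e-5, Mul(4.1239e-9, I))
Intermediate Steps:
u = -3 (u = Add(3, Mul(-1, 6)) = Add(3, -6) = -3)
Function('o')(f) = Pow(Add(f, Mul(Pow(2, Rational(1, 2)), Pow(f, Rational(1, 2)))), -1) (Function('o')(f) = Pow(Add(f, Pow(Mul(2, f), Rational(1, 2))), -1) = Pow(Add(f, Mul(Pow(2, Rational(1, 2)), Pow(f, Rational(1, 2)))), -1))
Function('I')(h, z) = Add(z, Mul(28, h))
Pow(Add(Function('I')(Function('o')(Add(u, Mul(-1, 8))), -173), Add(87, Mul(-115, 129))), -1) = Pow(Add(Add(-173, Mul(28, Pow(Add(Add(-3, Mul(-1, 8)), Mul(Pow(2, Rational(1, 2)), Pow(Add(-3, Mul(-1, 8)), Rational(1, 2)))), -1))), Add(87, Mul(-115, 129))), -1) = Pow(Add(Add(-173, Mul(28, Pow(Add(Add(-3, -8), Mul(Pow(2, Rational(1, 2)), Pow(Add(-3, -8), Rational(1, 2)))), -1))), Add(87, -14835)), -1) = Pow(Add(Add(-173, Mul(28, Pow(Add(-11, Mul(Pow(2, Rational(1, 2)), Pow(-11, Rational(1, 2)))), -1))), -14748), -1) = Pow(Add(Add(-173, Mul(28, Pow(Add(-11, Mul(Pow(2, Rational(1, 2)), Mul(I, Pow(11, Rational(1, 2))))), -1))), -14748), -1) = Pow(Add(Add(-173, Mul(28, Pow(Add(-11, Mul(I, Pow(22, Rational(1, 2)))), -1))), -14748), -1) = Pow(Add(-14921, Mul(28, Pow(Add(-11, Mul(I, Pow(22, Rational(1, 2)))), -1))), -1)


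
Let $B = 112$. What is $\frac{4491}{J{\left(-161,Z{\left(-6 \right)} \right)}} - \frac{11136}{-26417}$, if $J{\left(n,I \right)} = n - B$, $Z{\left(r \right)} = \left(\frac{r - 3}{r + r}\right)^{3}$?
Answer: $- \frac{38532873}{2403947} \approx -16.029$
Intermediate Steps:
$Z{\left(r \right)} = \frac{\left(-3 + r\right)^{3}}{8 r^{3}}$ ($Z{\left(r \right)} = \left(\frac{-3 + r}{2 r}\right)^{3} = \frac{\left(-3 + r\right)^{3}}{8 r^{3}}$)
$J{\left(n,I \right)} = -112 + n$ ($J{\left(n,I \right)} = n - 112 = -112 + n$)
$\frac{4491}{J{\left(-161,Z{\left(-6 \right)} \right)}} - \frac{11136}{-26417} = \frac{4491}{-112 - 161} - \frac{11136}{-26417} = \frac{4491}{-273} - - \frac{11136}{26417} = 4491 \left(- \frac{1}{273}\right) + \frac{11136}{26417} = - \frac{1497}{91} + \frac{11136}{26417} = - \frac{38532873}{2403947}$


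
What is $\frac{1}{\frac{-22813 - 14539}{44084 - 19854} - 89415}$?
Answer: $- \frac{12115}{1083281401} \approx -1.1184 \cdot 10^{-5}$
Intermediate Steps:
$\frac{1}{\frac{-22813 - 14539}{44084 - 19854} - 89415} = \frac{1}{- \frac{37352}{24230} - 89415} = \frac{1}{\left(-37352\right) \frac{1}{24230} - 89415} = \frac{1}{- \frac{18676}{12115} - 89415} = \frac{1}{- \frac{1083281401}{12115}} = - \frac{12115}{1083281401}$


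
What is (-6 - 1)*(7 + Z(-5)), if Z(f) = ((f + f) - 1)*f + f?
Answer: -399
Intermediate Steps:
Z(f) = f + f*(-1 + 2*f) (Z(f) = (2*f - 1)*f + f = (-1 + 2*f)*f + f = f*(-1 + 2*f) + f = f + f*(-1 + 2*f))
(-6 - 1)*(7 + Z(-5)) = (-6 - 1)*(7 + 2*(-5)²) = -7*(7 + 2*25) = -7*(7 + 50) = -7*57 = -399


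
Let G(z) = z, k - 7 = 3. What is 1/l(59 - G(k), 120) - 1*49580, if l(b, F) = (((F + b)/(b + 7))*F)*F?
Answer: -15082235993/304200 ≈ -49580.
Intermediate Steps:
k = 10 (k = 7 + 3 = 10)
l(b, F) = F²*(F + b)/(7 + b) (l(b, F) = (((F + b)/(7 + b))*F)*F = (F*(F + b)/(7 + b))*F = F²*(F + b)/(7 + b))
1/l(59 - G(k), 120) - 1*49580 = 1/(120²*(120 + (59 - 1*10))/(7 + (59 - 1*10))) - 1*49580 = 1/(14400*(120 + (59 - 10))/(7 + (59 - 10))) - 49580 = 1/(14400*(120 + 49)/(7 + 49)) - 49580 = 1/(14400*169/56) - 49580 = 1/(14400*(1/56)*169) - 49580 = 1/(304200/7) - 49580 = 7/304200 - 49580 = -15082235993/304200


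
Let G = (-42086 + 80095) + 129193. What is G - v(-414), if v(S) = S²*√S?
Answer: 167202 - 514188*I*√46 ≈ 1.672e+5 - 3.4874e+6*I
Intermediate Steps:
G = 167202 (G = 38009 + 129193 = 167202)
v(S) = S^(5/2)
G - v(-414) = 167202 - (-414)^(5/2) = 167202 - 514188*I*√46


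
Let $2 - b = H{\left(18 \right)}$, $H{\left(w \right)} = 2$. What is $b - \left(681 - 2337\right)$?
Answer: $1656$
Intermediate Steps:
$b = 0$ ($b = 2 - 2 = 0$)
$b - \left(681 - 2337\right) = 0 - \left(681 - 2337\right) = 0 - -1656 = 0 + 1656 = 1656$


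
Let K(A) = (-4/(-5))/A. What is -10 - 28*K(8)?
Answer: -64/5 ≈ -12.800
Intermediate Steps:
K(A) = 4/(5*A) (K(A) = (-4*(-⅕))/A = 4/(5*A))
-10 - 28*K(8) = -10 - 112/(5*8) = -10 - 28*⅒ = -10 - 14/5 = -64/5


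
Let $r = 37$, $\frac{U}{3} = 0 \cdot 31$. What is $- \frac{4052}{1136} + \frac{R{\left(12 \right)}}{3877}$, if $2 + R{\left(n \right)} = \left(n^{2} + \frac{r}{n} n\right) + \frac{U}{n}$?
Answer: $- \frac{3876565}{1101068} \approx -3.5207$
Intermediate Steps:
$U = 0$ ($U = 3 \cdot 0 \cdot 31 = 3 \cdot 0 = 0$)
$R{\left(n \right)} = 35 + n^{2}$ ($R{\left(n \right)} = -2 + \left(\left(n^{2} + \frac{37}{n} n\right) + \frac{0}{n}\right) = -2 + \left(\left(n^{2} + 37\right) + 0\right) = -2 + \left(\left(37 + n^{2}\right) + 0\right) = -2 + \left(37 + n^{2}\right) = 35 + n^{2}$)
$- \frac{4052}{1136} + \frac{R{\left(12 \right)}}{3877} = - \frac{4052}{1136} + \frac{35 + 12^{2}}{3877} = \left(-4052\right) \frac{1}{1136} + \left(35 + 144\right) \frac{1}{3877} = - \frac{1013}{284} + 179 \cdot \frac{1}{3877} = - \frac{1013}{284} + \frac{179}{3877} = - \frac{3876565}{1101068}$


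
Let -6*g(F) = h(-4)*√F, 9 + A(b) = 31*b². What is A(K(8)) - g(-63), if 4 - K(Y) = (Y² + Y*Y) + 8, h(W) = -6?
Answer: 540135 - 3*I*√7 ≈ 5.4014e+5 - 7.9373*I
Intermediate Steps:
K(Y) = -4 - 2*Y² (K(Y) = 4 - ((Y² + Y*Y) + 8) = 4 - ((Y² + Y²) + 8) = 4 - (2*Y² + 8) = 4 - (8 + 2*Y²) = 4 + (-8 - 2*Y²) = -4 - 2*Y²)
A(b) = -9 + 31*b²
g(F) = √F (g(F) = -(-1)*√F = √F)
A(K(8)) - g(-63) = (-9 + 31*(-4 - 2*8²)²) - √(-63) = (-9 + 31*(-4 - 2*64)²) - 3*I*√7 = (-9 + 31*(-4 - 128)²) - 3*I*√7 = (-9 + 31*(-132)²) - 3*I*√7 = (-9 + 31*17424) - 3*I*√7 = (-9 + 540144) - 3*I*√7 = 540135 - 3*I*√7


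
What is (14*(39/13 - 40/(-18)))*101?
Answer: 66458/9 ≈ 7384.2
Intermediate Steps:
(14*(39/13 - 40/(-18)))*101 = (14*(39*(1/13) - 40*(-1/18)))*101 = (14*(3 + 20/9))*101 = (14*(47/9))*101 = (658/9)*101 = 66458/9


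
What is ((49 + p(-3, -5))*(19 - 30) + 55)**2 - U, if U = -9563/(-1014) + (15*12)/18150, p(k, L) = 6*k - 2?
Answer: 42750613421/613470 ≈ 69687.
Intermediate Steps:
p(k, L) = -2 + 6*k
U = 5791699/613470 (U = -9563*(-1/1014) + 180*(1/18150) = 9563/1014 + 6/605 = 5791699/613470 ≈ 9.4409)
((49 + p(-3, -5))*(19 - 30) + 55)**2 - U = ((49 + (-2 + 6*(-3)))*(19 - 30) + 55)**2 - 1*5791699/613470 = ((49 + (-2 - 18))*(-11) + 55)**2 - 5791699/613470 = ((49 - 20)*(-11) + 55)**2 - 5791699/613470 = (29*(-11) + 55)**2 - 5791699/613470 = (-319 + 55)**2 - 5791699/613470 = (-264)**2 - 5791699/613470 = 69696 - 5791699/613470 = 42750613421/613470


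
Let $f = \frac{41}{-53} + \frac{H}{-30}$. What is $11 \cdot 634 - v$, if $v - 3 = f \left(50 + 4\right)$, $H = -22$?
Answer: $\frac{1847891}{265} \approx 6973.2$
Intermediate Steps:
$f = - \frac{32}{795}$ ($f = \frac{41}{-53} - \frac{22}{-30} = 41 \left(- \frac{1}{53}\right) - - \frac{11}{15} = - \frac{41}{53} + \frac{11}{15} = - \frac{32}{795} \approx -0.040252$)
$v = \frac{219}{265}$ ($v = 3 - \frac{32 \left(50 + 4\right)}{795} = 3 - \frac{576}{265} = \frac{219}{265} \approx 0.82642$)
$11 \cdot 634 - v = 11 \cdot 634 - \frac{219}{265} = 6974 - \frac{219}{265} = \frac{1847891}{265}$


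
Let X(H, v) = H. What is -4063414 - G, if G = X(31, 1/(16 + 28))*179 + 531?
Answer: -4069494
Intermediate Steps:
G = 6080 (G = 31*179 + 531 = 5549 + 531 = 6080)
-4063414 - G = -4063414 - 1*6080 = -4063414 - 6080 = -4069494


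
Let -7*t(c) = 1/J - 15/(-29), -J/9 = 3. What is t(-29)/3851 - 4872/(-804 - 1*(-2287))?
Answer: -102835474240/31302171873 ≈ -3.2853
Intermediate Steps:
J = -27 (J = -9*3 = -27)
t(c) = -376/5481 (t(c) = -(1/(-27) - 15/(-29))/7 = -(1*(-1/27) - 15*(-1/29))/7 = -(-1/27 + 15/29)/7 = -⅐*376/783 = -376/5481)
t(-29)/3851 - 4872/(-804 - 1*(-2287)) = -376/5481/3851 - 4872/(-804 - 1*(-2287)) = -376/5481*1/3851 - 4872/(-804 + 2287) = -376/21107331 - 4872/1483 = -102835474240/31302171873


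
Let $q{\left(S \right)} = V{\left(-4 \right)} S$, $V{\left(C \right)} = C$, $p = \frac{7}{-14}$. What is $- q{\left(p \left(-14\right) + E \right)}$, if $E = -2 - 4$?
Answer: $4$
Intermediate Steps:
$p = - \frac{1}{2}$ ($p = 7 \left(- \frac{1}{14}\right) = - \frac{1}{2} \approx -0.5$)
$E = -6$ ($E = -2 - 4 = -6$)
$q{\left(S \right)} = - 4 S$
$- q{\left(p \left(-14\right) + E \right)} = - \left(-4\right) \left(\left(- \frac{1}{2}\right) \left(-14\right) - 6\right) = - \left(-4\right) \left(7 - 6\right) = - \left(-4\right) 1 = \left(-1\right) \left(-4\right) = 4$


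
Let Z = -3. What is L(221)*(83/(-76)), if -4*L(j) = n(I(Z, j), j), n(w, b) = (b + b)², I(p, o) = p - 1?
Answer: 4053803/76 ≈ 53340.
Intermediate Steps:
I(p, o) = -1 + p
n(w, b) = 4*b² (n(w, b) = (2*b)² = 4*b²)
L(j) = -j²
L(221)*(83/(-76)) = (-1*221²)*(83/(-76)) = (-1*48841)*(83*(-1/76)) = -48841*(-83/76) = 4053803/76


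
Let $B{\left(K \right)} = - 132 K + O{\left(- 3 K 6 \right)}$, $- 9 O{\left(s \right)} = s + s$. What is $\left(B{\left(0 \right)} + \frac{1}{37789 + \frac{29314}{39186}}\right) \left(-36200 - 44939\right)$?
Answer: $- \frac{1589756427}{740414534} \approx -2.1471$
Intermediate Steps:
$O{\left(s \right)} = - \frac{2 s}{9}$ ($O{\left(s \right)} = - \frac{s + s}{9} = - \frac{2 s}{9}$)
$B{\left(K \right)} = - 128 K$ ($B{\left(K \right)} = - 132 K - \frac{2 - 3 K 6}{9} = - 132 K - \frac{2 \left(- 18 K\right)}{9} = - 132 K + 4 K = - 128 K$)
$\left(B{\left(0 \right)} + \frac{1}{37789 + \frac{29314}{39186}}\right) \left(-36200 - 44939\right) = \left(\left(-128\right) 0 + \frac{1}{37789 + \frac{29314}{39186}}\right) \left(-36200 - 44939\right) = \left(0 + \frac{1}{37789 + 29314 \cdot \frac{1}{39186}}\right) \left(-81139\right) = \left(0 + \frac{1}{37789 + \frac{14657}{19593}}\right) \left(-81139\right) = \left(0 + \frac{1}{\frac{740414534}{19593}}\right) \left(-81139\right) = \left(0 + \frac{19593}{740414534}\right) \left(-81139\right) = \frac{19593}{740414534} \left(-81139\right) = - \frac{1589756427}{740414534}$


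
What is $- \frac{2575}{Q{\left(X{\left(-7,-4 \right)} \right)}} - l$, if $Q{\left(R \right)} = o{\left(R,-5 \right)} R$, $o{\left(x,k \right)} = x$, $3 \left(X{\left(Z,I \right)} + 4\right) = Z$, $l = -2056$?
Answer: $\frac{719041}{361} \approx 1991.8$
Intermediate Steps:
$X{\left(Z,I \right)} = -4 + \frac{Z}{3}$
$Q{\left(R \right)} = R^{2}$ ($Q{\left(R \right)} = R R = R^{2}$)
$- \frac{2575}{Q{\left(X{\left(-7,-4 \right)} \right)}} - l = - \frac{2575}{\left(-4 + \frac{1}{3} \left(-7\right)\right)^{2}} - -2056 = - \frac{2575}{\left(-4 - \frac{7}{3}\right)^{2}} + 2056 = - \frac{2575}{\left(- \frac{19}{3}\right)^{2}} + 2056 = - \frac{2575}{\frac{361}{9}} + 2056 = \left(-2575\right) \frac{9}{361} + 2056 = - \frac{23175}{361} + 2056 = \frac{719041}{361}$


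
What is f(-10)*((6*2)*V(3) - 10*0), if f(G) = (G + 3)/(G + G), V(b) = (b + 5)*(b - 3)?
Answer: 0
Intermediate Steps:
V(b) = (-3 + b)*(5 + b) (V(b) = (5 + b)*(-3 + b) = (-3 + b)*(5 + b))
f(G) = (3 + G)/(2*G) (f(G) = (3 + G)/((2*G)) = (3 + G)*(1/(2*G)) = (3 + G)/(2*G))
f(-10)*((6*2)*V(3) - 10*0) = ((1/2)*(3 - 10)/(-10))*((6*2)*(-15 + 3**2 + 2*3) - 10*0) = ((1/2)*(-1/10)*(-7))*(12*(-15 + 9 + 6) + 0) = 7*(12*0 + 0)/20 = 7*(0 + 0)/20 = (7/20)*0 = 0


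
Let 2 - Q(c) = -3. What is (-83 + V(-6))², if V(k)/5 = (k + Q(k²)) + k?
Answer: 13924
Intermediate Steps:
Q(c) = 5 (Q(c) = 2 - 1*(-3) = 2 + 3 = 5)
V(k) = 25 + 10*k (V(k) = 5*((k + 5) + k) = 5*((5 + k) + k) = 5*(5 + 2*k) = 25 + 10*k)
(-83 + V(-6))² = (-83 + (25 + 10*(-6)))² = (-83 + (25 - 60))² = (-83 - 35)² = (-118)² = 13924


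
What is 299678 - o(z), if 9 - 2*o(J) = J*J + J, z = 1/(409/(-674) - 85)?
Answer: 1995330771150697/6658349202 ≈ 2.9967e+5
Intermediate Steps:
z = -674/57699 (z = 1/(409*(-1/674) - 85) = 1/(-409/674 - 85) = 1/(-57699/674) = -674/57699 ≈ -0.011681)
o(J) = 9/2 - J/2 - J**2/2 (o(J) = 9/2 - (J*J + J)/2 = 9/2 - (J**2 + J)/2 = 9/2 - (J + J**2)/2 = 9/2 + (-J/2 - J**2/2) = 9/2 - J/2 - J**2/2)
299678 - o(z) = 299678 - (9/2 - 1/2*(-674/57699) - (-674/57699)**2/2) = 299678 - (9/2 + 337/57699 - 1/2*454276/3329174601) = 299678 - (9/2 + 337/57699 - 227138/3329174601) = 299678 - 1*30001006259/6658349202 = 299678 - 30001006259/6658349202 = 1995330771150697/6658349202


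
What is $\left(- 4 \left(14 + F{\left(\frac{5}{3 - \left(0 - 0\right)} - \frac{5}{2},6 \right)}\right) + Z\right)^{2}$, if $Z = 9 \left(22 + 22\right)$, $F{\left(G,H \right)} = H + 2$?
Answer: $94864$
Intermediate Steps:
$F{\left(G,H \right)} = 2 + H$
$Z = 396$ ($Z = 9 \cdot 44 = 396$)
$\left(- 4 \left(14 + F{\left(\frac{5}{3 - \left(0 - 0\right)} - \frac{5}{2},6 \right)}\right) + Z\right)^{2} = \left(- 4 \left(14 + \left(2 + 6\right)\right) + 396\right)^{2} = \left(- 4 \left(14 + 8\right) + 396\right)^{2} = \left(\left(-4\right) 22 + 396\right)^{2} = \left(-88 + 396\right)^{2} = 308^{2} = 94864$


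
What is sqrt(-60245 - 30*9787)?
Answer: I*sqrt(353855) ≈ 594.86*I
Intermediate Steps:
sqrt(-60245 - 30*9787) = sqrt(-60245 - 293610) = sqrt(-353855) = I*sqrt(353855)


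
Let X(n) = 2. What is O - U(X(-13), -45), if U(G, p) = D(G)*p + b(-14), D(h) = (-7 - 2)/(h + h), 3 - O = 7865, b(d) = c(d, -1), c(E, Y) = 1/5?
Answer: -159269/20 ≈ -7963.5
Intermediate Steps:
c(E, Y) = ⅕
b(d) = ⅕
O = -7862 (O = 3 - 1*7865 = 3 - 7865 = -7862)
D(h) = -9/(2*h) (D(h) = -9*1/(2*h) = -9/(2*h))
U(G, p) = ⅕ - 9*p/(2*G) (U(G, p) = (-9/(2*G))*p + ⅕ = -9*p/(2*G) + ⅕ = ⅕ - 9*p/(2*G))
O - U(X(-13), -45) = -7862 - (-45*(-45) + 2*2)/(10*2) = -7862 - (2025 + 4)/(10*2) = -7862 - 2029/(10*2) = -7862 - 1*2029/20 = -7862 - 2029/20 = -159269/20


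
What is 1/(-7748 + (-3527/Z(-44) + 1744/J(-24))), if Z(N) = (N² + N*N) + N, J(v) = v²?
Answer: -5742/44476921 ≈ -0.00012910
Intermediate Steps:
Z(N) = N + 2*N² (Z(N) = (N² + N²) + N = 2*N² + N = N + 2*N²)
1/(-7748 + (-3527/Z(-44) + 1744/J(-24))) = 1/(-7748 + (-3527*(-1/(44*(1 + 2*(-44)))) + 1744/((-24)²))) = 1/(-7748 + (-3527*(-1/(44*(1 - 88))) + 1744/576)) = 1/(-7748 + (-3527/((-44*(-87))) + 1744*(1/576))) = 1/(-7748 + (-3527/3828 + 109/36)) = 1/(-7748 + 12095/5742) = 1/(-44476921/5742) = -5742/44476921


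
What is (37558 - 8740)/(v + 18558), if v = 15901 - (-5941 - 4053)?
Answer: 28818/44453 ≈ 0.64828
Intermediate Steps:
v = 25895 (v = 15901 - 1*(-9994) = 15901 + 9994 = 25895)
(37558 - 8740)/(v + 18558) = (37558 - 8740)/(25895 + 18558) = 28818/44453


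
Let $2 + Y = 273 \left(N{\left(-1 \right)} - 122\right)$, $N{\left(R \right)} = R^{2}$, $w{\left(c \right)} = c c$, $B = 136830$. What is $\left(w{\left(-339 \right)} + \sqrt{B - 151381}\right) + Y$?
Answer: $81886 + i \sqrt{14551} \approx 81886.0 + 120.63 i$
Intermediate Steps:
$w{\left(c \right)} = c^{2}$
$Y = -33035$ ($Y = -2 + 273 \left(\left(-1\right)^{2} - 122\right) = -2 + 273 \left(1 - 122\right) = -2 + 273 \left(-121\right) = -2 - 33033 = -33035$)
$\left(w{\left(-339 \right)} + \sqrt{B - 151381}\right) + Y = \left(\left(-339\right)^{2} + \sqrt{136830 - 151381}\right) - 33035 = \left(114921 + \sqrt{-14551}\right) - 33035 = \left(114921 + i \sqrt{14551}\right) - 33035 = 81886 + i \sqrt{14551}$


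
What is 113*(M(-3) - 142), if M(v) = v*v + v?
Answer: -15368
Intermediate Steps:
M(v) = v + v**2 (M(v) = v**2 + v = v + v**2)
113*(M(-3) - 142) = 113*(-3*(1 - 3) - 142) = 113*(-3*(-2) - 142) = 113*(6 - 142) = 113*(-136) = -15368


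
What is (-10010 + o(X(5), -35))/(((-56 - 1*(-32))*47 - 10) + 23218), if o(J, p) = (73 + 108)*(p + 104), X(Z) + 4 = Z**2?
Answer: 2479/22080 ≈ 0.11227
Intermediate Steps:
X(Z) = -4 + Z**2
o(J, p) = 18824 + 181*p (o(J, p) = 181*(104 + p) = 18824 + 181*p)
(-10010 + o(X(5), -35))/(((-56 - 1*(-32))*47 - 10) + 23218) = (-10010 + (18824 + 181*(-35)))/(((-56 - 1*(-32))*47 - 10) + 23218) = (-10010 + (18824 - 6335))/(((-56 + 32)*47 - 10) + 23218) = (-10010 + 12489)/((-24*47 - 10) + 23218) = 2479/((-1128 - 10) + 23218) = 2479/(-1138 + 23218) = 2479/22080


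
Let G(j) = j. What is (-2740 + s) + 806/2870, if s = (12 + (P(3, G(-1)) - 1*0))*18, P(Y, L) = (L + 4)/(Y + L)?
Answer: -3582792/1435 ≈ -2496.7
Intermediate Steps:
P(Y, L) = (4 + L)/(L + Y)
s = 243 (s = (12 + ((4 - 1)/(-1 + 3) - 1*0))*18 = (12 + (3/2 + 0))*18 = (12 + 3/2)*18 = (27/2)*18 = 243)
(-2740 + s) + 806/2870 = (-2740 + 243) + 806/2870 = -2497 + 806*(1/2870) = -2497 + 403/1435 = -3582792/1435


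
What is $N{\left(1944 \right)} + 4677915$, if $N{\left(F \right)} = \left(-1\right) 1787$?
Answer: $4676128$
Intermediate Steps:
$N{\left(F \right)} = -1787$
$N{\left(1944 \right)} + 4677915 = -1787 + 4677915 = 4676128$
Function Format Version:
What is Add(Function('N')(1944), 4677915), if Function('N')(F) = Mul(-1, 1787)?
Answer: 4676128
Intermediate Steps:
Function('N')(F) = -1787
Add(Function('N')(1944), 4677915) = Add(-1787, 4677915) = 4676128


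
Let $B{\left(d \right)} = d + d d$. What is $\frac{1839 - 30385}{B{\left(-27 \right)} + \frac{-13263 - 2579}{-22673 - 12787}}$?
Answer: $- \frac{506120580}{12454381} \approx -40.638$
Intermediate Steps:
$B{\left(d \right)} = d + d^{2}$
$\frac{1839 - 30385}{B{\left(-27 \right)} + \frac{-13263 - 2579}{-22673 - 12787}} = \frac{1839 - 30385}{- 27 \left(1 - 27\right) + \frac{-13263 - 2579}{-22673 - 12787}} = - \frac{28546}{\left(-27\right) \left(-26\right) - \frac{15842}{-35460}} = - \frac{28546}{702 - - \frac{7921}{17730}} = - \frac{28546}{702 + \frac{7921}{17730}} = - \frac{28546}{\frac{12454381}{17730}} = \left(-28546\right) \frac{17730}{12454381} = - \frac{506120580}{12454381}$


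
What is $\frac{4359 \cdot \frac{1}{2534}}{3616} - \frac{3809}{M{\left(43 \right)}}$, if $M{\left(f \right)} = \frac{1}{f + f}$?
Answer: $- \frac{3001542213497}{9162944} \approx -3.2757 \cdot 10^{5}$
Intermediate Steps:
$M{\left(f \right)} = \frac{1}{2 f}$
$\frac{4359 \cdot \frac{1}{2534}}{3616} - \frac{3809}{M{\left(43 \right)}} = \frac{4359 \cdot \frac{1}{2534}}{3616} - \frac{3809}{\frac{1}{2} \cdot \frac{1}{43}} = 4359 \cdot \frac{1}{2534} \cdot \frac{1}{3616} - \frac{3809}{\frac{1}{2} \cdot \frac{1}{43}} = \frac{4359}{2534} \cdot \frac{1}{3616} - 3809 \frac{1}{\frac{1}{86}} = \frac{4359}{9162944} - 327574 = - \frac{3001542213497}{9162944}$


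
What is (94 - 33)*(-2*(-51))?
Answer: 6222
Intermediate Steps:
(94 - 33)*(-2*(-51)) = 61*102 = 6222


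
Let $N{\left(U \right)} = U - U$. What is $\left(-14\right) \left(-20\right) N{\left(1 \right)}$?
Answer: $0$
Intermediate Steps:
$N{\left(U \right)} = 0$
$\left(-14\right) \left(-20\right) N{\left(1 \right)} = \left(-14\right) \left(-20\right) 0 = 280 \cdot 0 = 0$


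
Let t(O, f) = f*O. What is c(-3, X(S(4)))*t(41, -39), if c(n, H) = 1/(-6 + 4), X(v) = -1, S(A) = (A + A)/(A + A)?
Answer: 1599/2 ≈ 799.50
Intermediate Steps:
S(A) = 1 (S(A) = (2*A)/((2*A)) = (2*A)*(1/(2*A)) = 1)
t(O, f) = O*f
c(n, H) = -1/2 (c(n, H) = 1/(-2) = -1/2)
c(-3, X(S(4)))*t(41, -39) = -41*(-39)/2 = -1/2*(-1599) = 1599/2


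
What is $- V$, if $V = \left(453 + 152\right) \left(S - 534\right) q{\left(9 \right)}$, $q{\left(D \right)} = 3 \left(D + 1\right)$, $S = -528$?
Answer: $19275300$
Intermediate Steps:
$q{\left(D \right)} = 3 + 3 D$ ($q{\left(D \right)} = 3 \left(1 + D\right) = 3 + 3 D$)
$V = -19275300$ ($V = \left(453 + 152\right) \left(-528 - 534\right) \left(3 + 3 \cdot 9\right) = 605 \left(-1062\right) \left(3 + 27\right) = \left(-642510\right) 30 = -19275300$)
$- V = \left(-1\right) \left(-19275300\right) = 19275300$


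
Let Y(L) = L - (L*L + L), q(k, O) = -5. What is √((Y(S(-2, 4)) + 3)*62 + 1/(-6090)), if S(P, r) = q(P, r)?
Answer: I*√50588174490/6090 ≈ 36.932*I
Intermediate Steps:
S(P, r) = -5
Y(L) = -L² (Y(L) = L - (L² + L) = L - (L + L²) = L + (-L - L²) = -L²)
√((Y(S(-2, 4)) + 3)*62 + 1/(-6090)) = √((-1*(-5)² + 3)*62 + 1/(-6090)) = √((-1*25 + 3)*62 - 1/6090) = √((-25 + 3)*62 - 1/6090) = √(-22*62 - 1/6090) = √(-1364 - 1/6090) = √(-8306761/6090) = I*√50588174490/6090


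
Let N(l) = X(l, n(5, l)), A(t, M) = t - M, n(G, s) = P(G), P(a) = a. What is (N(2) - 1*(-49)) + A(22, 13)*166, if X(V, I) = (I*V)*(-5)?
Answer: 1493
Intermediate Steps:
n(G, s) = G
X(V, I) = -5*I*V
N(l) = -25*l (N(l) = -5*5*l = -25*l)
(N(2) - 1*(-49)) + A(22, 13)*166 = (-25*2 - 1*(-49)) + (22 - 1*13)*166 = (-50 + 49) + (22 - 13)*166 = -1 + 9*166 = -1 + 1494 = 1493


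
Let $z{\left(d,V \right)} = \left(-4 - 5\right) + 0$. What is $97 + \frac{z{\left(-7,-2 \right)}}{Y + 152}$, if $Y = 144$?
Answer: $\frac{28703}{296} \approx 96.97$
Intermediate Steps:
$z{\left(d,V \right)} = -9$ ($z{\left(d,V \right)} = -9 + 0 = -9$)
$97 + \frac{z{\left(-7,-2 \right)}}{Y + 152} = 97 + \frac{1}{144 + 152} \left(-9\right) = 97 + \frac{1}{296} \left(-9\right) = 97 - \frac{9}{296} = \frac{28703}{296}$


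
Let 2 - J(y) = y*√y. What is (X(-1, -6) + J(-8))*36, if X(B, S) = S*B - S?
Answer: 504 + 576*I*√2 ≈ 504.0 + 814.59*I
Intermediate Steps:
X(B, S) = -S + B*S (X(B, S) = B*S - S = -S + B*S)
J(y) = 2 - y^(3/2) (J(y) = 2 - y*√y = 2 - y^(3/2))
(X(-1, -6) + J(-8))*36 = (-6*(-1 - 1) + (2 - (-8)^(3/2)))*36 = (-6*(-2) + (2 - (-16)*I*√2))*36 = (12 + (2 + 16*I*√2))*36 = (14 + 16*I*√2)*36 = 504 + 576*I*√2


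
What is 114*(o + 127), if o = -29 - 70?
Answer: 3192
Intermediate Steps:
o = -99
114*(o + 127) = 114*(-99 + 127) = 114*28 = 3192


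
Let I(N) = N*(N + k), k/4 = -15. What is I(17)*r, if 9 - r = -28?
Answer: -27047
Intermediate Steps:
k = -60 (k = 4*(-15) = -60)
I(N) = N*(-60 + N) (I(N) = N*(N - 60) = N*(-60 + N))
r = 37 (r = 9 - 1*(-28) = 9 + 28 = 37)
I(17)*r = (17*(-60 + 17))*37 = (17*(-43))*37 = -731*37 = -27047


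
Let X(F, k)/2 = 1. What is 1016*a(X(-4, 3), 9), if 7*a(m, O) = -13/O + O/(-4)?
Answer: -4826/9 ≈ -536.22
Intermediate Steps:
X(F, k) = 2 (X(F, k) = 2*1 = 2)
a(m, O) = -13/(7*O) - O/28 (a(m, O) = (-13/O + O/(-4))/7 = (-13/O + O*(-1/4))/7 = (-13/O - O/4)/7 = -13/(7*O) - O/28)
1016*a(X(-4, 3), 9) = 1016*((1/28)*(-52 - 1*9**2)/9) = 1016*((1/28)*(1/9)*(-52 - 1*81)) = 1016*((1/28)*(1/9)*(-52 - 81)) = 1016*((1/28)*(1/9)*(-133)) = 1016*(-19/36) = -4826/9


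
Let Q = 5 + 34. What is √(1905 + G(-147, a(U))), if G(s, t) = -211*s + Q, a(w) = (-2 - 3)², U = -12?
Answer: √32961 ≈ 181.55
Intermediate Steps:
Q = 39
a(w) = 25 (a(w) = (-5)² = 25)
G(s, t) = 39 - 211*s (G(s, t) = -211*s + 39 = 39 - 211*s)
√(1905 + G(-147, a(U))) = √(1905 + (39 - 211*(-147))) = √(1905 + (39 + 31017)) = √(1905 + 31056) = √32961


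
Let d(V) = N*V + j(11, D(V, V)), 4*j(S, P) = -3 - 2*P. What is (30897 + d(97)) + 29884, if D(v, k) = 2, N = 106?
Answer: 284245/4 ≈ 71061.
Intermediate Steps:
j(S, P) = -3/4 - P/2 (j(S, P) = (-3 - 2*P)/4 = -3/4 - P/2)
d(V) = -7/4 + 106*V (d(V) = 106*V + (-3/4 - 1/2*2) = 106*V + (-3/4 - 1) = 106*V - 7/4 = -7/4 + 106*V)
(30897 + d(97)) + 29884 = (30897 + (-7/4 + 106*97)) + 29884 = (30897 + (-7/4 + 10282)) + 29884 = (30897 + 41121/4) + 29884 = 164709/4 + 29884 = 284245/4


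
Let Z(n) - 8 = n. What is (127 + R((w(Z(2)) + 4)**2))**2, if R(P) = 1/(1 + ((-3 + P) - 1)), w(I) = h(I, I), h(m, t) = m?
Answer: 600838144/37249 ≈ 16130.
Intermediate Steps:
Z(n) = 8 + n
w(I) = I
R(P) = 1/(-3 + P) (R(P) = 1/(1 + (-4 + P)) = 1/(-3 + P))
(127 + R((w(Z(2)) + 4)**2))**2 = (127 + 1/(-3 + ((8 + 2) + 4)**2))**2 = (127 + 1/(-3 + (10 + 4)**2))**2 = (127 + 1/(-3 + 14**2))**2 = (127 + 1/(-3 + 196))**2 = (127 + 1/193)**2 = (24512/193)**2 = 600838144/37249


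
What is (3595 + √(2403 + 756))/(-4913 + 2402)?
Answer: -3595/2511 - √39/279 ≈ -1.4541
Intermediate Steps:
(3595 + √(2403 + 756))/(-4913 + 2402) = (3595 + √3159)/(-2511) = (3595 + 9*√39)*(-1/2511) = -3595/2511 - √39/279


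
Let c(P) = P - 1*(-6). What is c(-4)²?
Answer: 4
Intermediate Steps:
c(P) = 6 + P (c(P) = P + 6 = 6 + P)
c(-4)² = (6 - 4)² = 2² = 4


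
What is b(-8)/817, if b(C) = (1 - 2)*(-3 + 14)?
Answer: -11/817 ≈ -0.013464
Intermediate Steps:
b(C) = -11 (b(C) = -1*11 = -11)
b(-8)/817 = -11/817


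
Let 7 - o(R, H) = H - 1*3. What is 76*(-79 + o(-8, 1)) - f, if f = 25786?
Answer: -31106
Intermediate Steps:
o(R, H) = 10 - H (o(R, H) = 7 - (H - 1*3) = 7 - (H - 3) = 7 - (-3 + H) = 7 + (3 - H) = 10 - H)
76*(-79 + o(-8, 1)) - f = 76*(-79 + (10 - 1*1)) - 1*25786 = 76*(-79 + (10 - 1)) - 25786 = 76*(-79 + 9) - 25786 = 76*(-70) - 25786 = -5320 - 25786 = -31106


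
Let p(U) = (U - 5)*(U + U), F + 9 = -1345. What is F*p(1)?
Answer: 10832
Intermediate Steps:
F = -1354 (F = -9 - 1345 = -1354)
p(U) = 2*U*(-5 + U) (p(U) = (-5 + U)*(2*U) = 2*U*(-5 + U))
F*p(1) = -2708*(-5 + 1) = -2708*(-4) = -1354*(-8) = 10832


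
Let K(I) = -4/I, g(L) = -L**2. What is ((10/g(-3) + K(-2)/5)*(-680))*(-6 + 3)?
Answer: -4352/3 ≈ -1450.7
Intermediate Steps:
((10/g(-3) + K(-2)/5)*(-680))*(-6 + 3) = ((10/((-1*(-3)**2)) - 4/(-2)/5)*(-680))*(-6 + 3) = ((10/((-1*9)) - 4*(-1/2)*(1/5))*(-680))*(-3) = ((10/(-9) + 2*(1/5))*(-680))*(-3) = ((10*(-1/9) + 2/5)*(-680))*(-3) = ((-10/9 + 2/5)*(-680))*(-3) = -32/45*(-680)*(-3) = (4352/9)*(-3) = -4352/3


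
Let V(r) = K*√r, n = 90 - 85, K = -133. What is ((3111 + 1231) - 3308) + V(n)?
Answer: 1034 - 133*√5 ≈ 736.60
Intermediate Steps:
n = 5
V(r) = -133*√r
((3111 + 1231) - 3308) + V(n) = ((3111 + 1231) - 3308) - 133*√5 = (4342 - 3308) - 133*√5 = 1034 - 133*√5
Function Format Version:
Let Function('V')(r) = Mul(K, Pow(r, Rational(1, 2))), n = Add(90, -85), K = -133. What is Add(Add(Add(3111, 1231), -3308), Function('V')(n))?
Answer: Add(1034, Mul(-133, Pow(5, Rational(1, 2)))) ≈ 736.60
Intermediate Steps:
n = 5
Function('V')(r) = Mul(-133, Pow(r, Rational(1, 2)))
Add(Add(Add(3111, 1231), -3308), Function('V')(n)) = Add(Add(Add(3111, 1231), -3308), Mul(-133, Pow(5, Rational(1, 2)))) = Add(Add(4342, -3308), Mul(-133, Pow(5, Rational(1, 2)))) = Add(1034, Mul(-133, Pow(5, Rational(1, 2))))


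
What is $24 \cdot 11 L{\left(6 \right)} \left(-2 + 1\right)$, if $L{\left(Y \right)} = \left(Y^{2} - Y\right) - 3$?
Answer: $-7128$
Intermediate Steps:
$L{\left(Y \right)} = -3 + Y^{2} - Y$
$24 \cdot 11 L{\left(6 \right)} \left(-2 + 1\right) = 24 \cdot 11 \left(-3 + 6^{2} - 6\right) \left(-2 + 1\right) = 264 \left(-3 + 36 - 6\right) \left(-1\right) = 264 \cdot 27 \left(-1\right) = 264 \left(-27\right) = -7128$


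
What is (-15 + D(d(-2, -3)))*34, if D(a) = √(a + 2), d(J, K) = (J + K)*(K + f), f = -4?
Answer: -510 + 34*√37 ≈ -303.19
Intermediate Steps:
d(J, K) = (-4 + K)*(J + K) (d(J, K) = (J + K)*(K - 4) = (J + K)*(-4 + K) = (-4 + K)*(J + K))
D(a) = √(2 + a)
(-15 + D(d(-2, -3)))*34 = (-15 + √(2 + ((-3)² - 4*(-2) - 4*(-3) - 2*(-3))))*34 = (-15 + √(2 + (9 + 8 + 12 + 6)))*34 = (-15 + √(2 + 35))*34 = (-15 + √37)*34 = -510 + 34*√37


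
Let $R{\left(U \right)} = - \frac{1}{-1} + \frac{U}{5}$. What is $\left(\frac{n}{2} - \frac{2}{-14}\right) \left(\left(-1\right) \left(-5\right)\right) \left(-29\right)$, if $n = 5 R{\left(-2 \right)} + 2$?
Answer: $- \frac{5365}{14} \approx -383.21$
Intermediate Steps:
$R{\left(U \right)} = 1 + \frac{U}{5}$ ($R{\left(U \right)} = \left(-1\right) \left(-1\right) + U \frac{1}{5} = 1 + \frac{U}{5}$)
$n = 5$ ($n = 5 \left(1 + \frac{1}{5} \left(-2\right)\right) + 2 = 5 \left(1 - \frac{2}{5}\right) + 2 = 5 \cdot \frac{3}{5} + 2 = 3 + 2 = 5$)
$\left(\frac{n}{2} - \frac{2}{-14}\right) \left(\left(-1\right) \left(-5\right)\right) \left(-29\right) = \left(\frac{5}{2} - \frac{2}{-14}\right) \left(\left(-1\right) \left(-5\right)\right) \left(-29\right) = \left(5 \cdot \frac{1}{2} - - \frac{1}{7}\right) 5 \left(-29\right) = \left(\frac{5}{2} + \frac{1}{7}\right) 5 \left(-29\right) = \frac{37}{14} \cdot 5 \left(-29\right) = \frac{185}{14} \left(-29\right) = - \frac{5365}{14}$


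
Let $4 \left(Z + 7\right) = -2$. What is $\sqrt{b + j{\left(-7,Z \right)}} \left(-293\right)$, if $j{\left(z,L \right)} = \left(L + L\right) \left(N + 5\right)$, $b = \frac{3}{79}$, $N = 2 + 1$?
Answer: $- \frac{7911 i \sqrt{1027}}{79} \approx - 3209.1 i$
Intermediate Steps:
$Z = - \frac{15}{2}$ ($Z = -7 + \frac{1}{4} \left(-2\right) = -7 - \frac{1}{2} = - \frac{15}{2} \approx -7.5$)
$N = 3$
$b = \frac{3}{79}$ ($b = 3 \cdot \frac{1}{79} = \frac{3}{79} \approx 0.037975$)
$j{\left(z,L \right)} = 16 L$ ($j{\left(z,L \right)} = \left(L + L\right) \left(3 + 5\right) = 2 L 8 = 16 L$)
$\sqrt{b + j{\left(-7,Z \right)}} \left(-293\right) = \sqrt{\frac{3}{79} + 16 \left(- \frac{15}{2}\right)} \left(-293\right) = \sqrt{\frac{3}{79} - 120} \left(-293\right) = \sqrt{- \frac{9477}{79}} \left(-293\right) = \frac{27 i \sqrt{1027}}{79} \left(-293\right) = - \frac{7911 i \sqrt{1027}}{79}$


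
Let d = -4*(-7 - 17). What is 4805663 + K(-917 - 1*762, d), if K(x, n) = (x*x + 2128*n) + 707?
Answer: 7829699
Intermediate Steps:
d = 96 (d = -4*(-24) = 96)
K(x, n) = 707 + x**2 + 2128*n (K(x, n) = (x**2 + 2128*n) + 707 = 707 + x**2 + 2128*n)
4805663 + K(-917 - 1*762, d) = 4805663 + (707 + (-917 - 1*762)**2 + 2128*96) = 4805663 + (707 + (-917 - 762)**2 + 204288) = 4805663 + (707 + (-1679)**2 + 204288) = 4805663 + (707 + 2819041 + 204288) = 4805663 + 3024036 = 7829699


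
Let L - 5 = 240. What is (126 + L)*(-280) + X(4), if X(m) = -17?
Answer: -103897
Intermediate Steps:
L = 245 (L = 5 + 240 = 245)
(126 + L)*(-280) + X(4) = (126 + 245)*(-280) - 17 = 371*(-280) - 17 = -103880 - 17 = -103897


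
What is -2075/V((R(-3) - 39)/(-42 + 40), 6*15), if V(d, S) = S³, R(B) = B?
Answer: -83/29160 ≈ -0.0028464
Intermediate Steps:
-2075/V((R(-3) - 39)/(-42 + 40), 6*15) = -2075/((6*15)³) = -2075/(90³) = -2075/729000 = -2075*1/729000 = -83/29160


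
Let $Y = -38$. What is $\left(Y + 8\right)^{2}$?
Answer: $900$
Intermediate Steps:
$\left(Y + 8\right)^{2} = \left(-38 + 8\right)^{2} = \left(-30\right)^{2} = 900$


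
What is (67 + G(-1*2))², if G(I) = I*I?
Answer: 5041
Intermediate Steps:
G(I) = I²
(67 + G(-1*2))² = (67 + (-1*2)²)² = (67 + (-2)²)² = (67 + 4)² = 71² = 5041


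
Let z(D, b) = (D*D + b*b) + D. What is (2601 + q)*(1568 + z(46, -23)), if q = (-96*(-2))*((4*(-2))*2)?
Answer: -2005989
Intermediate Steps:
q = -3072 (q = (-16*(-12))*(-8*2) = 192*(-16) = -3072)
z(D, b) = D + D**2 + b**2 (z(D, b) = (D**2 + b**2) + D = D + D**2 + b**2)
(2601 + q)*(1568 + z(46, -23)) = (2601 - 3072)*(1568 + (46 + 46**2 + (-23)**2)) = -471*(1568 + (46 + 2116 + 529)) = -471*(1568 + 2691) = -471*4259 = -2005989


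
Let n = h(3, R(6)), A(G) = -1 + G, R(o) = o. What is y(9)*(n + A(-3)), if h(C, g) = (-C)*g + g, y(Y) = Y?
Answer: -144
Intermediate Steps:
h(C, g) = g - C*g (h(C, g) = -C*g + g = g - C*g)
n = -12 (n = 6*(1 - 1*3) = 6*(1 - 3) = 6*(-2) = -12)
y(9)*(n + A(-3)) = 9*(-12 + (-1 - 3)) = 9*(-12 - 4) = 9*(-16) = -144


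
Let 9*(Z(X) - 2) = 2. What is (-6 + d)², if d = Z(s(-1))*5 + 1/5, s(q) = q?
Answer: 57121/2025 ≈ 28.208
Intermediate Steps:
Z(X) = 20/9 (Z(X) = 2 + (⅑)*2 = 2 + 2/9 = 20/9)
d = 509/45 (d = (20/9)*5 + 1/5 = 100/9 + ⅕ = 509/45 ≈ 11.311)
(-6 + d)² = (-6 + 509/45)² = (239/45)² = 57121/2025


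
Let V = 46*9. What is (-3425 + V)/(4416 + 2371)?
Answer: -3011/6787 ≈ -0.44364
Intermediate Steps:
V = 414
(-3425 + V)/(4416 + 2371) = (-3425 + 414)/(4416 + 2371) = -3011/6787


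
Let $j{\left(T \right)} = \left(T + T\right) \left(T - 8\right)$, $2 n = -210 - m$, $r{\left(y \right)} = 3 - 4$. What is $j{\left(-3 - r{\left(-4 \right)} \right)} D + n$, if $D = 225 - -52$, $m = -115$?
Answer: $\frac{22065}{2} \approx 11033.0$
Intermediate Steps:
$r{\left(y \right)} = -1$
$n = - \frac{95}{2}$ ($n = \frac{-210 - -115}{2} = \frac{-210 + 115}{2} = \frac{1}{2} \left(-95\right) = - \frac{95}{2} \approx -47.5$)
$j{\left(T \right)} = 2 T \left(-8 + T\right)$
$D = 277$ ($D = 225 + 52 = 277$)
$j{\left(-3 - r{\left(-4 \right)} \right)} D + n = 2 \left(-3 - -1\right) \left(-8 - 2\right) 277 - \frac{95}{2} = 2 \left(-3 + 1\right) \left(-8 + \left(-3 + 1\right)\right) 277 - \frac{95}{2} = 2 \left(-2\right) \left(-8 - 2\right) 277 - \frac{95}{2} = 2 \left(-2\right) \left(-10\right) 277 - \frac{95}{2} = 40 \cdot 277 - \frac{95}{2} = 11080 - \frac{95}{2} = \frac{22065}{2}$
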